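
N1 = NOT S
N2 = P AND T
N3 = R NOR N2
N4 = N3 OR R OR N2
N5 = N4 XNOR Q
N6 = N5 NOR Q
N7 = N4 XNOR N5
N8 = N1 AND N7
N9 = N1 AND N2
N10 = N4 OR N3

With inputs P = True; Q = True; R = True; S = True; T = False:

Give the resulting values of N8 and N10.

N8 = False; N10 = True

N1 = NOT S = NOT True = False
N2 = P AND T = True AND False = False
N3 = R NOR N2 = True NOR False = False
N4 = N3 OR R OR N2 = False OR True OR False = True
N5 = N4 XNOR Q = True XNOR True = True
N7 = N4 XNOR N5 = True XNOR True = True
N8 = N1 AND N7 = False AND True = False
N10 = N4 OR N3 = True OR False = True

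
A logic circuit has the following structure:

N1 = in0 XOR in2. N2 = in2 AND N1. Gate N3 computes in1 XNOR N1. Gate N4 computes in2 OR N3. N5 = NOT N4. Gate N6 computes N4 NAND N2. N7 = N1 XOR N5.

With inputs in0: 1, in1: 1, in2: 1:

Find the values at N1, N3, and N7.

N1 = in0 XOR in2 = 1 XOR 1 = 0
N3 = in1 XNOR N1 = 1 XNOR 0 = 0
N4 = in2 OR N3 = 1 OR 0 = 1
N5 = NOT N4 = NOT 1 = 0
N7 = N1 XOR N5 = 0 XOR 0 = 0

N1 = 0, N3 = 0, N7 = 0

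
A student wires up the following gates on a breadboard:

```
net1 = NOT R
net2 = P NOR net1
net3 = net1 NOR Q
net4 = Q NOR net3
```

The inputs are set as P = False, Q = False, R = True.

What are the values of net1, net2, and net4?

net1 = False  net2 = True  net4 = False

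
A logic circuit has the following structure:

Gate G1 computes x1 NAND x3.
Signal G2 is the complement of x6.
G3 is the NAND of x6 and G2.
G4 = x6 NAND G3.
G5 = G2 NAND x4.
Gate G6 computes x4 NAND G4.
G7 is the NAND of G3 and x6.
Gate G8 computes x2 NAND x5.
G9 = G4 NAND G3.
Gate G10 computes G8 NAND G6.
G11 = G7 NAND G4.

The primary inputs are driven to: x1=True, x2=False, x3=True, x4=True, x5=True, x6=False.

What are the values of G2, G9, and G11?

G2 = NOT x6 = NOT False = True
G3 = x6 NAND G2 = False NAND True = True
G4 = x6 NAND G3 = False NAND True = True
G7 = G3 NAND x6 = True NAND False = True
G9 = G4 NAND G3 = True NAND True = False
G11 = G7 NAND G4 = True NAND True = False

G2 = True; G9 = False; G11 = False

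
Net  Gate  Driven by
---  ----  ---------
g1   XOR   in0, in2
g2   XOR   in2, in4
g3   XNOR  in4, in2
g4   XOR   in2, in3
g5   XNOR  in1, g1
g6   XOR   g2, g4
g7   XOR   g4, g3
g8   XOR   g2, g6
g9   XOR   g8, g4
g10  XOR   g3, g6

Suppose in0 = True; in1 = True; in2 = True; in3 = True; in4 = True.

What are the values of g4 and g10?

g4 = False, g10 = True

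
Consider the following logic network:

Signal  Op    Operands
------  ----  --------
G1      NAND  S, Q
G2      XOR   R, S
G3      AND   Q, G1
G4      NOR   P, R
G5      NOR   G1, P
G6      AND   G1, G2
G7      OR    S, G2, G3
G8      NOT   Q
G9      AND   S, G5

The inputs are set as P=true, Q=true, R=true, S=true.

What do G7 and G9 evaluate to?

G7 = true, G9 = false

G1 = S NAND Q = true NAND true = false
G2 = R XOR S = true XOR true = false
G3 = Q AND G1 = true AND false = false
G5 = G1 NOR P = false NOR true = false
G7 = S OR G2 OR G3 = true OR false OR false = true
G9 = S AND G5 = true AND false = false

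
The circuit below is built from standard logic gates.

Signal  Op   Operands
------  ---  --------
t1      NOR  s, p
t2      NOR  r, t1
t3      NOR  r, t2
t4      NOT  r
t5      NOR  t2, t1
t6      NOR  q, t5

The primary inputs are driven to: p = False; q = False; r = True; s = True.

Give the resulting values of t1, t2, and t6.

t1 = s NOR p = True NOR False = False
t2 = r NOR t1 = True NOR False = False
t5 = t2 NOR t1 = False NOR False = True
t6 = q NOR t5 = False NOR True = False

t1 = False, t2 = False, t6 = False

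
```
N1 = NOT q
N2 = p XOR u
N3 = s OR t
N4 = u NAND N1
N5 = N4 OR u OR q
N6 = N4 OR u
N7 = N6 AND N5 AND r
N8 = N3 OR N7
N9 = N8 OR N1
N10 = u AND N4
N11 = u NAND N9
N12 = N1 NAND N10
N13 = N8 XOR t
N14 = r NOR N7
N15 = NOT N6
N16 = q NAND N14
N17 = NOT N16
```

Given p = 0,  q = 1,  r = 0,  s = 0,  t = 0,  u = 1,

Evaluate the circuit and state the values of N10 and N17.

N10 = 1, N17 = 1

N1 = NOT q = NOT 1 = 0
N4 = u NAND N1 = 1 NAND 0 = 1
N5 = N4 OR u OR q = 1 OR 1 OR 1 = 1
N6 = N4 OR u = 1 OR 1 = 1
N7 = N6 AND N5 AND r = 1 AND 1 AND 0 = 0
N10 = u AND N4 = 1 AND 1 = 1
N14 = r NOR N7 = 0 NOR 0 = 1
N16 = q NAND N14 = 1 NAND 1 = 0
N17 = NOT N16 = NOT 0 = 1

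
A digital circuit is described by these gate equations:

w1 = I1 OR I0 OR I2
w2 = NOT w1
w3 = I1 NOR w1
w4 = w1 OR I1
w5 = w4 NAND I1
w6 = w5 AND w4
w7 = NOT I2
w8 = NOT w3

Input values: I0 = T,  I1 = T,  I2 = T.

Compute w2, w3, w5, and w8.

w1 = I1 OR I0 OR I2 = T OR T OR T = T
w2 = NOT w1 = NOT T = F
w3 = I1 NOR w1 = T NOR T = F
w4 = w1 OR I1 = T OR T = T
w5 = w4 NAND I1 = T NAND T = F
w8 = NOT w3 = NOT F = T

w2 = F, w3 = F, w5 = F, w8 = T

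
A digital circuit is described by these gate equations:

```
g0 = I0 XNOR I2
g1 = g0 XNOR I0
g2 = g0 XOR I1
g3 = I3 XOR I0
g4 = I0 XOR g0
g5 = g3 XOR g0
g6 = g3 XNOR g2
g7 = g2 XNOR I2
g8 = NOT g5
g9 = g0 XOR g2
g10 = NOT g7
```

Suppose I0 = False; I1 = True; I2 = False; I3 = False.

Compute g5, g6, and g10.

g5 = True, g6 = True, g10 = False

g0 = I0 XNOR I2 = False XNOR False = True
g2 = g0 XOR I1 = True XOR True = False
g3 = I3 XOR I0 = False XOR False = False
g5 = g3 XOR g0 = False XOR True = True
g6 = g3 XNOR g2 = False XNOR False = True
g7 = g2 XNOR I2 = False XNOR False = True
g10 = NOT g7 = NOT True = False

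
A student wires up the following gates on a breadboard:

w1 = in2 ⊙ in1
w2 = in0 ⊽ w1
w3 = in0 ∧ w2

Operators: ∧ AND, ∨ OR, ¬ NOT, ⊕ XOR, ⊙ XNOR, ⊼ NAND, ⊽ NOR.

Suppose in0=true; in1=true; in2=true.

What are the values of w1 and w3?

w1 = in2 XNOR in1 = true XNOR true = true
w2 = in0 NOR w1 = true NOR true = false
w3 = in0 AND w2 = true AND false = false

w1 = true, w3 = false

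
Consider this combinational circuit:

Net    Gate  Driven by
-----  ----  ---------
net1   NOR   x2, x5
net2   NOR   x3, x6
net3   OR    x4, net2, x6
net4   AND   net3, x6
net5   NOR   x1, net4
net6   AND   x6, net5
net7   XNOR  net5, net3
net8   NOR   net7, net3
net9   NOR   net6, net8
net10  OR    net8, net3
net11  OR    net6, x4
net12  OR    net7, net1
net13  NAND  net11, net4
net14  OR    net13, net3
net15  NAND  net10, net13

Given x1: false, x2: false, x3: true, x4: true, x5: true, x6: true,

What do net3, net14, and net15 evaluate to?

net2 = x3 NOR x6 = true NOR true = false
net3 = x4 OR net2 OR x6 = true OR false OR true = true
net4 = net3 AND x6 = true AND true = true
net5 = x1 NOR net4 = false NOR true = false
net6 = x6 AND net5 = true AND false = false
net7 = net5 XNOR net3 = false XNOR true = false
net8 = net7 NOR net3 = false NOR true = false
net10 = net8 OR net3 = false OR true = true
net11 = net6 OR x4 = false OR true = true
net13 = net11 NAND net4 = true NAND true = false
net14 = net13 OR net3 = false OR true = true
net15 = net10 NAND net13 = true NAND false = true

net3 = true, net14 = true, net15 = true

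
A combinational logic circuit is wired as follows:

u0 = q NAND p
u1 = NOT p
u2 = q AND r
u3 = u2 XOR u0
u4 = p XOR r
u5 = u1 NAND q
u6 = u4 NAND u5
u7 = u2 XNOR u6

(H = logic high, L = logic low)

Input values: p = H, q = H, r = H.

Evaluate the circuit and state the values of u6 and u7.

u1 = NOT p = NOT H = L
u2 = q AND r = H AND H = H
u4 = p XOR r = H XOR H = L
u5 = u1 NAND q = L NAND H = H
u6 = u4 NAND u5 = L NAND H = H
u7 = u2 XNOR u6 = H XNOR H = H

u6 = H, u7 = H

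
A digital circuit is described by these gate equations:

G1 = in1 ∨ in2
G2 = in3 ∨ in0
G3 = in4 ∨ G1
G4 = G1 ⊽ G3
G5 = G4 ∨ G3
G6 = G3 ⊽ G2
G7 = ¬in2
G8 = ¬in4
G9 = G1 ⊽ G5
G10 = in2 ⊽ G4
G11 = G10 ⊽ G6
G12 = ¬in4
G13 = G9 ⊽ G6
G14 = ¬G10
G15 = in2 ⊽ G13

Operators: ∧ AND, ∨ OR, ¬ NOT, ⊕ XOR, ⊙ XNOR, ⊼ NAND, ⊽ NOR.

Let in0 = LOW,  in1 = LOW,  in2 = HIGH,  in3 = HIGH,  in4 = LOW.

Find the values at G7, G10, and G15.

G1 = in1 OR in2 = LOW OR HIGH = HIGH
G2 = in3 OR in0 = HIGH OR LOW = HIGH
G3 = in4 OR G1 = LOW OR HIGH = HIGH
G4 = G1 NOR G3 = HIGH NOR HIGH = LOW
G5 = G4 OR G3 = LOW OR HIGH = HIGH
G6 = G3 NOR G2 = HIGH NOR HIGH = LOW
G7 = NOT in2 = NOT HIGH = LOW
G9 = G1 NOR G5 = HIGH NOR HIGH = LOW
G10 = in2 NOR G4 = HIGH NOR LOW = LOW
G13 = G9 NOR G6 = LOW NOR LOW = HIGH
G15 = in2 NOR G13 = HIGH NOR HIGH = LOW

G7 = LOW; G10 = LOW; G15 = LOW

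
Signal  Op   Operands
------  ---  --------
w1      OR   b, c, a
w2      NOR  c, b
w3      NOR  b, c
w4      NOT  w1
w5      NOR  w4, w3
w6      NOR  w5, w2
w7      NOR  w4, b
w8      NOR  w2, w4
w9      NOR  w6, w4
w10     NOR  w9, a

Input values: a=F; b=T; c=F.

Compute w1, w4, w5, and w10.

w1 = T  w4 = F  w5 = T  w10 = F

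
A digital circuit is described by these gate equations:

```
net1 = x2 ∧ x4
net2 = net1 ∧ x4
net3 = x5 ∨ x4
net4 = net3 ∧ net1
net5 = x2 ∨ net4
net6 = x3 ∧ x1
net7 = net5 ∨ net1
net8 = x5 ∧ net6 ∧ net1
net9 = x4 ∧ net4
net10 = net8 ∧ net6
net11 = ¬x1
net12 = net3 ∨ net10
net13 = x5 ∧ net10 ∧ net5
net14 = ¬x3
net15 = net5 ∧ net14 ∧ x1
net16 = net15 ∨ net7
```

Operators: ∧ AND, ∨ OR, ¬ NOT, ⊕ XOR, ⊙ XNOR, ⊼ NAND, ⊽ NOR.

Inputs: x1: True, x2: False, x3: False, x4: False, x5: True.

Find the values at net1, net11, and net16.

net1 = x2 AND x4 = False AND False = False
net3 = x5 OR x4 = True OR False = True
net4 = net3 AND net1 = True AND False = False
net5 = x2 OR net4 = False OR False = False
net7 = net5 OR net1 = False OR False = False
net11 = NOT x1 = NOT True = False
net14 = NOT x3 = NOT False = True
net15 = net5 AND net14 AND x1 = False AND True AND True = False
net16 = net15 OR net7 = False OR False = False

net1 = False; net11 = False; net16 = False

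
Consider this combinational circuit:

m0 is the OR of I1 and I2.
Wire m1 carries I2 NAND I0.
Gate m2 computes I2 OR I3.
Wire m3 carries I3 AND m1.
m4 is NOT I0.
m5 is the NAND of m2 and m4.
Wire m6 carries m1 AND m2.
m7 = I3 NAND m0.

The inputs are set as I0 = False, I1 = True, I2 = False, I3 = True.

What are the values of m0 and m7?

m0 = I1 OR I2 = True OR False = True
m7 = I3 NAND m0 = True NAND True = False

m0 = True; m7 = False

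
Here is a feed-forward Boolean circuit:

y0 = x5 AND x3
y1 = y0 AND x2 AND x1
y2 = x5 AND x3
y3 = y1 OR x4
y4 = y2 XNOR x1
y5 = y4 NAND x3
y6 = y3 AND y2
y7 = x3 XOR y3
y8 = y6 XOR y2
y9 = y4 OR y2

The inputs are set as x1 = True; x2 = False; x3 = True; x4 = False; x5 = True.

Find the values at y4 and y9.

y4 = True, y9 = True

y2 = x5 AND x3 = True AND True = True
y4 = y2 XNOR x1 = True XNOR True = True
y9 = y4 OR y2 = True OR True = True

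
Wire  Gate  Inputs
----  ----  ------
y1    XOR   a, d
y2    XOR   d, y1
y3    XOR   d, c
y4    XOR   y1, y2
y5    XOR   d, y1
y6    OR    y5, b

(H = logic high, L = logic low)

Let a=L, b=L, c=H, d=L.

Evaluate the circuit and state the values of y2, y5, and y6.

y1 = a XOR d = L XOR L = L
y2 = d XOR y1 = L XOR L = L
y5 = d XOR y1 = L XOR L = L
y6 = y5 OR b = L OR L = L

y2 = L, y5 = L, y6 = L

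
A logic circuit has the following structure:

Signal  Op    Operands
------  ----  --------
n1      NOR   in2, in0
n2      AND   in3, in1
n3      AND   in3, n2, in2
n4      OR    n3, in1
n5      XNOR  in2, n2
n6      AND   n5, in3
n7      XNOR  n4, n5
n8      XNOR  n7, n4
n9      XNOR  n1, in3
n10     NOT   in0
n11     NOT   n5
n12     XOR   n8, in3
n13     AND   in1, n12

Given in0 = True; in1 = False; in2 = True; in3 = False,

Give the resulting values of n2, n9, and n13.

n2 = False, n9 = True, n13 = False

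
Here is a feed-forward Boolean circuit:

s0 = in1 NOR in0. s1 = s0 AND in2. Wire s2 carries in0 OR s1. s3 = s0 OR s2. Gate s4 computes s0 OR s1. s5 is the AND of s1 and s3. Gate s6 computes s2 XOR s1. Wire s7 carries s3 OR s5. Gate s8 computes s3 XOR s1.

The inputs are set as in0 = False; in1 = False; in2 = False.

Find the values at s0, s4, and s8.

s0 = True, s4 = True, s8 = True

s0 = in1 NOR in0 = False NOR False = True
s1 = s0 AND in2 = True AND False = False
s2 = in0 OR s1 = False OR False = False
s3 = s0 OR s2 = True OR False = True
s4 = s0 OR s1 = True OR False = True
s8 = s3 XOR s1 = True XOR False = True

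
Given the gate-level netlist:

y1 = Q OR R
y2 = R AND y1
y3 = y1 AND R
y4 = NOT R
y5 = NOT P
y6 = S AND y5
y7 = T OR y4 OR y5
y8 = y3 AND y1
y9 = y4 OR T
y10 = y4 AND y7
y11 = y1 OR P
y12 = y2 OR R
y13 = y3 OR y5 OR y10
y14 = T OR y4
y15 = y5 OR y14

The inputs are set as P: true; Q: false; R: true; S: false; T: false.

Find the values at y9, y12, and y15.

y1 = Q OR R = false OR true = true
y2 = R AND y1 = true AND true = true
y4 = NOT R = NOT true = false
y5 = NOT P = NOT true = false
y9 = y4 OR T = false OR false = false
y12 = y2 OR R = true OR true = true
y14 = T OR y4 = false OR false = false
y15 = y5 OR y14 = false OR false = false

y9 = false; y12 = true; y15 = false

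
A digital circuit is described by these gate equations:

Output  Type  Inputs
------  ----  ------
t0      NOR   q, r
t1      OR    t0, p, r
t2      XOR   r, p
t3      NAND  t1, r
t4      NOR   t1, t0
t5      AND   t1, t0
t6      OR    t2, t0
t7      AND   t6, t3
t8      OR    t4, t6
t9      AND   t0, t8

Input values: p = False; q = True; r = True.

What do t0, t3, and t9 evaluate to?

t0 = q NOR r = True NOR True = False
t1 = t0 OR p OR r = False OR False OR True = True
t2 = r XOR p = True XOR False = True
t3 = t1 NAND r = True NAND True = False
t4 = t1 NOR t0 = True NOR False = False
t6 = t2 OR t0 = True OR False = True
t8 = t4 OR t6 = False OR True = True
t9 = t0 AND t8 = False AND True = False

t0 = False; t3 = False; t9 = False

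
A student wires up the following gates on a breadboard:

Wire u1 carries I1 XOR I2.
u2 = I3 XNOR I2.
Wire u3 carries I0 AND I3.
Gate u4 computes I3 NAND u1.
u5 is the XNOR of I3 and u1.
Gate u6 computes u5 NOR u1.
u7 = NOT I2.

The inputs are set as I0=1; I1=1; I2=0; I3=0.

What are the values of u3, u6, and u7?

u3 = 0, u6 = 0, u7 = 1

u1 = I1 XOR I2 = 1 XOR 0 = 1
u3 = I0 AND I3 = 1 AND 0 = 0
u5 = I3 XNOR u1 = 0 XNOR 1 = 0
u6 = u5 NOR u1 = 0 NOR 1 = 0
u7 = NOT I2 = NOT 0 = 1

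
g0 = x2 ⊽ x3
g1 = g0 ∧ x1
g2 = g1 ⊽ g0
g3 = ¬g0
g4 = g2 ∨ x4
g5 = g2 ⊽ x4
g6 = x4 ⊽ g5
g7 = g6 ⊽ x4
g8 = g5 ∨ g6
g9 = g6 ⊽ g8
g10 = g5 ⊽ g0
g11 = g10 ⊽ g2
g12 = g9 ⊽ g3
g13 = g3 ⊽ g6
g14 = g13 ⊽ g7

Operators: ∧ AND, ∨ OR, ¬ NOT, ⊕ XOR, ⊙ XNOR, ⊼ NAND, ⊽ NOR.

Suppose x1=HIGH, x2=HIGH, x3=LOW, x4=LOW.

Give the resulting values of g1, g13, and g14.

g1 = LOW; g13 = LOW; g14 = HIGH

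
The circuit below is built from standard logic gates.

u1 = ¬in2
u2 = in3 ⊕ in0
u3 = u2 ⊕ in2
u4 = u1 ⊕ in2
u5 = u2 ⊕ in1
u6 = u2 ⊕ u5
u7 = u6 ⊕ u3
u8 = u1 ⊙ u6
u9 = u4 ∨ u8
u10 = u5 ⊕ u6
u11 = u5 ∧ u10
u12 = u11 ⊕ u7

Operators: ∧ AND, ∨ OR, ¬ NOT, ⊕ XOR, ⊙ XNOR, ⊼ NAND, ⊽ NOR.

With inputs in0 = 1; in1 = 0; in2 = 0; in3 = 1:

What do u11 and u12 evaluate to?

u11 = 0  u12 = 0

u2 = in3 XOR in0 = 1 XOR 1 = 0
u3 = u2 XOR in2 = 0 XOR 0 = 0
u5 = u2 XOR in1 = 0 XOR 0 = 0
u6 = u2 XOR u5 = 0 XOR 0 = 0
u7 = u6 XOR u3 = 0 XOR 0 = 0
u10 = u5 XOR u6 = 0 XOR 0 = 0
u11 = u5 AND u10 = 0 AND 0 = 0
u12 = u11 XOR u7 = 0 XOR 0 = 0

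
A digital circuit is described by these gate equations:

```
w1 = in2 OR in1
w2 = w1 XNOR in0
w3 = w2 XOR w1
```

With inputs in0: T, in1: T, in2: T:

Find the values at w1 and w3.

w1 = T; w3 = F

w1 = in2 OR in1 = T OR T = T
w2 = w1 XNOR in0 = T XNOR T = T
w3 = w2 XOR w1 = T XOR T = F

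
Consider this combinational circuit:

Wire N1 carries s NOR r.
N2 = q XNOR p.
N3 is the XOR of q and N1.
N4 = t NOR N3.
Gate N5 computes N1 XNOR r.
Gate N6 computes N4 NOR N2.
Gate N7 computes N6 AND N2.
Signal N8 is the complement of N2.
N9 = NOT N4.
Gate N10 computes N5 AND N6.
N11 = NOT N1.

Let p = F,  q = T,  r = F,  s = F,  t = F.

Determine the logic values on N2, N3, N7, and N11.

N2 = F, N3 = F, N7 = F, N11 = F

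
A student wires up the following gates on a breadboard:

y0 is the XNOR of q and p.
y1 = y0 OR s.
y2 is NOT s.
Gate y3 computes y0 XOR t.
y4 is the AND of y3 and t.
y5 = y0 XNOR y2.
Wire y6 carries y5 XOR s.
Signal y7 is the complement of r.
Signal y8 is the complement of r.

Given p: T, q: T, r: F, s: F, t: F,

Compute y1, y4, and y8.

y1 = T, y4 = F, y8 = T

y0 = q XNOR p = T XNOR T = T
y1 = y0 OR s = T OR F = T
y3 = y0 XOR t = T XOR F = T
y4 = y3 AND t = T AND F = F
y8 = NOT r = NOT F = T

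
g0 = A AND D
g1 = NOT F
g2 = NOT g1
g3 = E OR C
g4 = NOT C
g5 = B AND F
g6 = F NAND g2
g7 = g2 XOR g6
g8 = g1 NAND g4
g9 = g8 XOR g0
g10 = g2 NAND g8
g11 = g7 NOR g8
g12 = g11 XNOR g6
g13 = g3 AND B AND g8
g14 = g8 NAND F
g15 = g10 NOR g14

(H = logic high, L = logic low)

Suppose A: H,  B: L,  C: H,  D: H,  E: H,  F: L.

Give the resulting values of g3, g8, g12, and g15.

g3 = H, g8 = H, g12 = L, g15 = L

g1 = NOT F = NOT L = H
g2 = NOT g1 = NOT H = L
g3 = E OR C = H OR H = H
g4 = NOT C = NOT H = L
g6 = F NAND g2 = L NAND L = H
g7 = g2 XOR g6 = L XOR H = H
g8 = g1 NAND g4 = H NAND L = H
g10 = g2 NAND g8 = L NAND H = H
g11 = g7 NOR g8 = H NOR H = L
g12 = g11 XNOR g6 = L XNOR H = L
g14 = g8 NAND F = H NAND L = H
g15 = g10 NOR g14 = H NOR H = L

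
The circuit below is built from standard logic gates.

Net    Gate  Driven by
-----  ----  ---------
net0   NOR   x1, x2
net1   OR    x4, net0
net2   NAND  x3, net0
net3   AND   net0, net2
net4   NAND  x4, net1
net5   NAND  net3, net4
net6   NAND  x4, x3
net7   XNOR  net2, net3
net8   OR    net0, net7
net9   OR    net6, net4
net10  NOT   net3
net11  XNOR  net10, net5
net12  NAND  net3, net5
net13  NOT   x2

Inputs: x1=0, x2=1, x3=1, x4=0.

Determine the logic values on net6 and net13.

net6 = 1, net13 = 0

net6 = x4 NAND x3 = 0 NAND 1 = 1
net13 = NOT x2 = NOT 1 = 0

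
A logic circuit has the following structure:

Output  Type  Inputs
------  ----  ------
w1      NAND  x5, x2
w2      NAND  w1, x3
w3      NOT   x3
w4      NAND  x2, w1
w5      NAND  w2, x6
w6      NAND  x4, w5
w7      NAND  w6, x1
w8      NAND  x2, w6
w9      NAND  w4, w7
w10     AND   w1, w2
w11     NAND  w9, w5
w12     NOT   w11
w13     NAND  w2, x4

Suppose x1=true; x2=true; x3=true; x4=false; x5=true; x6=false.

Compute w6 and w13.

w1 = x5 NAND x2 = true NAND true = false
w2 = w1 NAND x3 = false NAND true = true
w5 = w2 NAND x6 = true NAND false = true
w6 = x4 NAND w5 = false NAND true = true
w13 = w2 NAND x4 = true NAND false = true

w6 = true; w13 = true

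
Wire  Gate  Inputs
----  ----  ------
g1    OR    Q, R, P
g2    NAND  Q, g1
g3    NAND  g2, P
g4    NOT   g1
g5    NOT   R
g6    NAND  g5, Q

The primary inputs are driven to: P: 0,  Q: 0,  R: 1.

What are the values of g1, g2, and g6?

g1 = 1, g2 = 1, g6 = 1

g1 = Q OR R OR P = 0 OR 1 OR 0 = 1
g2 = Q NAND g1 = 0 NAND 1 = 1
g5 = NOT R = NOT 1 = 0
g6 = g5 NAND Q = 0 NAND 0 = 1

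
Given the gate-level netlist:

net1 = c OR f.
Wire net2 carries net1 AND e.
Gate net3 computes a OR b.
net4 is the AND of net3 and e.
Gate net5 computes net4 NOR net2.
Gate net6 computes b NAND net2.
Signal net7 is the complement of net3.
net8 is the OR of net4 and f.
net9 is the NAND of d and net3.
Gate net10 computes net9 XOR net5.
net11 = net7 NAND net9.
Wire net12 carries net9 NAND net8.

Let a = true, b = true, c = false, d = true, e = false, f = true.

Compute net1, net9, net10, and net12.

net1 = true, net9 = false, net10 = true, net12 = true

net1 = c OR f = false OR true = true
net2 = net1 AND e = true AND false = false
net3 = a OR b = true OR true = true
net4 = net3 AND e = true AND false = false
net5 = net4 NOR net2 = false NOR false = true
net8 = net4 OR f = false OR true = true
net9 = d NAND net3 = true NAND true = false
net10 = net9 XOR net5 = false XOR true = true
net12 = net9 NAND net8 = false NAND true = true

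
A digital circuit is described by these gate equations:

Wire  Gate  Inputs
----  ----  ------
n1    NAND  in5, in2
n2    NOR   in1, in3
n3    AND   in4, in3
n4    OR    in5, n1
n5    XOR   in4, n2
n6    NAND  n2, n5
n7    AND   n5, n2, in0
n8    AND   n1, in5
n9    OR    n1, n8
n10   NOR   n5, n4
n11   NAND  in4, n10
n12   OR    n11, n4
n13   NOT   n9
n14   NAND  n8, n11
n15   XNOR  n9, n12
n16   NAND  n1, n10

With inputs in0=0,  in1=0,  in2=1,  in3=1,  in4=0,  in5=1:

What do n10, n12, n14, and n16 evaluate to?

n10 = 0  n12 = 1  n14 = 1  n16 = 1

n1 = in5 NAND in2 = 1 NAND 1 = 0
n2 = in1 NOR in3 = 0 NOR 1 = 0
n4 = in5 OR n1 = 1 OR 0 = 1
n5 = in4 XOR n2 = 0 XOR 0 = 0
n8 = n1 AND in5 = 0 AND 1 = 0
n10 = n5 NOR n4 = 0 NOR 1 = 0
n11 = in4 NAND n10 = 0 NAND 0 = 1
n12 = n11 OR n4 = 1 OR 1 = 1
n14 = n8 NAND n11 = 0 NAND 1 = 1
n16 = n1 NAND n10 = 0 NAND 0 = 1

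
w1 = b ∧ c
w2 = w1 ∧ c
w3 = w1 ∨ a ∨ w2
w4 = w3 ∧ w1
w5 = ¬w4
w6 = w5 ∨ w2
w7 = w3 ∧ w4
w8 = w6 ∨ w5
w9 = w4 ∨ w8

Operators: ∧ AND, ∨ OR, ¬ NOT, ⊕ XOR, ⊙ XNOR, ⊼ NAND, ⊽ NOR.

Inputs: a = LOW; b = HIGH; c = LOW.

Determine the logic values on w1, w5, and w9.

w1 = LOW, w5 = HIGH, w9 = HIGH

w1 = b AND c = HIGH AND LOW = LOW
w2 = w1 AND c = LOW AND LOW = LOW
w3 = w1 OR a OR w2 = LOW OR LOW OR LOW = LOW
w4 = w3 AND w1 = LOW AND LOW = LOW
w5 = NOT w4 = NOT LOW = HIGH
w6 = w5 OR w2 = HIGH OR LOW = HIGH
w8 = w6 OR w5 = HIGH OR HIGH = HIGH
w9 = w4 OR w8 = LOW OR HIGH = HIGH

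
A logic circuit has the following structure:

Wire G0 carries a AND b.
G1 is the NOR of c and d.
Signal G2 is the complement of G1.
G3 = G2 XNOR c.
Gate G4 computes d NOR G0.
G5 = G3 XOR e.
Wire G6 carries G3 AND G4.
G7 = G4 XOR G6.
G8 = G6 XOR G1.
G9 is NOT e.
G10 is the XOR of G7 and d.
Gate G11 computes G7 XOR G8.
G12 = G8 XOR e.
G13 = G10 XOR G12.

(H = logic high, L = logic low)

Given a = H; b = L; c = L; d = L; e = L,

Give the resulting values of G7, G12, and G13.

G7 = L, G12 = L, G13 = L

G0 = a AND b = H AND L = L
G1 = c NOR d = L NOR L = H
G2 = NOT G1 = NOT H = L
G3 = G2 XNOR c = L XNOR L = H
G4 = d NOR G0 = L NOR L = H
G6 = G3 AND G4 = H AND H = H
G7 = G4 XOR G6 = H XOR H = L
G8 = G6 XOR G1 = H XOR H = L
G10 = G7 XOR d = L XOR L = L
G12 = G8 XOR e = L XOR L = L
G13 = G10 XOR G12 = L XOR L = L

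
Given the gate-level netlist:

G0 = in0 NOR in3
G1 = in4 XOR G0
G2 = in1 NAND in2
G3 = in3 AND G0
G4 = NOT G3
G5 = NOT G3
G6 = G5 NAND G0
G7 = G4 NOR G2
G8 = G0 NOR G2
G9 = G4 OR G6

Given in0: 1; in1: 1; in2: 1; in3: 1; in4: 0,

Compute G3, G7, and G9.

G0 = in0 NOR in3 = 1 NOR 1 = 0
G2 = in1 NAND in2 = 1 NAND 1 = 0
G3 = in3 AND G0 = 1 AND 0 = 0
G4 = NOT G3 = NOT 0 = 1
G5 = NOT G3 = NOT 0 = 1
G6 = G5 NAND G0 = 1 NAND 0 = 1
G7 = G4 NOR G2 = 1 NOR 0 = 0
G9 = G4 OR G6 = 1 OR 1 = 1

G3 = 0, G7 = 0, G9 = 1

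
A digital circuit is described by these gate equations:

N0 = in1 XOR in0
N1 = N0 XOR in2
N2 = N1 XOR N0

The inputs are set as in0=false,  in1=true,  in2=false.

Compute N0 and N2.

N0 = true, N2 = false

N0 = in1 XOR in0 = true XOR false = true
N1 = N0 XOR in2 = true XOR false = true
N2 = N1 XOR N0 = true XOR true = false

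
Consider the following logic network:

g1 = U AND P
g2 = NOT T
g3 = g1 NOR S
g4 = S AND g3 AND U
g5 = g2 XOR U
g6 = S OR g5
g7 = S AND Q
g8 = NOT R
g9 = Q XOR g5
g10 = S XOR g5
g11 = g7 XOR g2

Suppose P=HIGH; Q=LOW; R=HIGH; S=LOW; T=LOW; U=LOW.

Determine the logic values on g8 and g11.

g8 = LOW, g11 = HIGH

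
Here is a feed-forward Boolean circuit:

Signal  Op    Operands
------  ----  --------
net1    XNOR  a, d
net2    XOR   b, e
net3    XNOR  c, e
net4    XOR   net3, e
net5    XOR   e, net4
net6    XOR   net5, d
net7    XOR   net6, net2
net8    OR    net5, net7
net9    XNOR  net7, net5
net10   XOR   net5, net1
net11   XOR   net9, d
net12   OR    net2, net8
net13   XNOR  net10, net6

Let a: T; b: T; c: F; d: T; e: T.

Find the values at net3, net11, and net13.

net1 = a XNOR d = T XNOR T = T
net2 = b XOR e = T XOR T = F
net3 = c XNOR e = F XNOR T = F
net4 = net3 XOR e = F XOR T = T
net5 = e XOR net4 = T XOR T = F
net6 = net5 XOR d = F XOR T = T
net7 = net6 XOR net2 = T XOR F = T
net9 = net7 XNOR net5 = T XNOR F = F
net10 = net5 XOR net1 = F XOR T = T
net11 = net9 XOR d = F XOR T = T
net13 = net10 XNOR net6 = T XNOR T = T

net3 = F  net11 = T  net13 = T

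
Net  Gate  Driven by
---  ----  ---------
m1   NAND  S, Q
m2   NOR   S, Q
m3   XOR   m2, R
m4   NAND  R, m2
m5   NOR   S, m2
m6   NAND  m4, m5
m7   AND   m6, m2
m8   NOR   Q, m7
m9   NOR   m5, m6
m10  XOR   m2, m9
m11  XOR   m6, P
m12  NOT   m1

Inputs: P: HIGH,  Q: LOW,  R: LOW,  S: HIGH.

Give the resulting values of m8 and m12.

m1 = S NAND Q = HIGH NAND LOW = HIGH
m2 = S NOR Q = HIGH NOR LOW = LOW
m4 = R NAND m2 = LOW NAND LOW = HIGH
m5 = S NOR m2 = HIGH NOR LOW = LOW
m6 = m4 NAND m5 = HIGH NAND LOW = HIGH
m7 = m6 AND m2 = HIGH AND LOW = LOW
m8 = Q NOR m7 = LOW NOR LOW = HIGH
m12 = NOT m1 = NOT HIGH = LOW

m8 = HIGH, m12 = LOW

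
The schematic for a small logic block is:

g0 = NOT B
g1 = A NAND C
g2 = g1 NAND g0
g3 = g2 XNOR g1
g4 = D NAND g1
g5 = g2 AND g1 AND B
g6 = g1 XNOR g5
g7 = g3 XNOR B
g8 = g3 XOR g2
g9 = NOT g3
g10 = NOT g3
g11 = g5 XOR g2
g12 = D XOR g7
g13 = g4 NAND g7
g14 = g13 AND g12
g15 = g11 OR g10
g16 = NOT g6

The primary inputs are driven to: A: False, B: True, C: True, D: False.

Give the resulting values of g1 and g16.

g1 = True; g16 = False

g0 = NOT B = NOT True = False
g1 = A NAND C = False NAND True = True
g2 = g1 NAND g0 = True NAND False = True
g5 = g2 AND g1 AND B = True AND True AND True = True
g6 = g1 XNOR g5 = True XNOR True = True
g16 = NOT g6 = NOT True = False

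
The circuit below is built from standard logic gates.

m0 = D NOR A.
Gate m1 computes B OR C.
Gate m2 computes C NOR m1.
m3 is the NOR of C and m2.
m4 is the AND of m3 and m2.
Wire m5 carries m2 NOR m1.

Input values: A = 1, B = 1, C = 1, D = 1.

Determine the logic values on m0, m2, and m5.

m0 = 0, m2 = 0, m5 = 0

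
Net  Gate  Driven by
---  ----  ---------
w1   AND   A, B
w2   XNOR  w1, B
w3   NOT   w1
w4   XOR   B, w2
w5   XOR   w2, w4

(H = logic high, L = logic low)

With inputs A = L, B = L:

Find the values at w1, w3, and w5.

w1 = A AND B = L AND L = L
w2 = w1 XNOR B = L XNOR L = H
w3 = NOT w1 = NOT L = H
w4 = B XOR w2 = L XOR H = H
w5 = w2 XOR w4 = H XOR H = L

w1 = L, w3 = H, w5 = L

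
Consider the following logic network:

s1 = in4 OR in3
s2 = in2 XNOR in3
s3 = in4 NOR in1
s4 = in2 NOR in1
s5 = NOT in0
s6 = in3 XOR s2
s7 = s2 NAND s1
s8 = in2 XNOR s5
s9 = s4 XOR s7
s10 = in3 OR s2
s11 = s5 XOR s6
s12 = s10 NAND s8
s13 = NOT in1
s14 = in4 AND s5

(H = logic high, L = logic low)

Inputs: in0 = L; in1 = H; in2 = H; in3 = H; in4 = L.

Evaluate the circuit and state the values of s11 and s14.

s11 = H, s14 = L

s2 = in2 XNOR in3 = H XNOR H = H
s5 = NOT in0 = NOT L = H
s6 = in3 XOR s2 = H XOR H = L
s11 = s5 XOR s6 = H XOR L = H
s14 = in4 AND s5 = L AND H = L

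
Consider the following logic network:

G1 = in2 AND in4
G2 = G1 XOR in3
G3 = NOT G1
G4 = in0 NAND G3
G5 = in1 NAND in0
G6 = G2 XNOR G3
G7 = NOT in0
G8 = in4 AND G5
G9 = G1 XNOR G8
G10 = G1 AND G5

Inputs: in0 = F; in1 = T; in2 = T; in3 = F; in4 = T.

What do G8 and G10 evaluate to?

G1 = in2 AND in4 = T AND T = T
G5 = in1 NAND in0 = T NAND F = T
G8 = in4 AND G5 = T AND T = T
G10 = G1 AND G5 = T AND T = T

G8 = T, G10 = T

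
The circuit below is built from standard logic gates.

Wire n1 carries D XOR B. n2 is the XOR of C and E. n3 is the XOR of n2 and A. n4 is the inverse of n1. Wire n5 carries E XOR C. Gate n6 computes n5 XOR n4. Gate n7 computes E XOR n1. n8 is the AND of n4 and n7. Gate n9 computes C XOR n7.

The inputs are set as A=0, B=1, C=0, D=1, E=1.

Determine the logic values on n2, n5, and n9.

n1 = D XOR B = 1 XOR 1 = 0
n2 = C XOR E = 0 XOR 1 = 1
n5 = E XOR C = 1 XOR 0 = 1
n7 = E XOR n1 = 1 XOR 0 = 1
n9 = C XOR n7 = 0 XOR 1 = 1

n2 = 1, n5 = 1, n9 = 1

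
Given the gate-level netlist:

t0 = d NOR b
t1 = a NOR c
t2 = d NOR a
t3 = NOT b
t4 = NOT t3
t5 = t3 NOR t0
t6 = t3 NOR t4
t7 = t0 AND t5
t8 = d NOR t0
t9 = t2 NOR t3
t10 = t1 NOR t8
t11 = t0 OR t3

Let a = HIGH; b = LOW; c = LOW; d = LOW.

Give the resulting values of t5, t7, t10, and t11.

t0 = d NOR b = LOW NOR LOW = HIGH
t1 = a NOR c = HIGH NOR LOW = LOW
t3 = NOT b = NOT LOW = HIGH
t5 = t3 NOR t0 = HIGH NOR HIGH = LOW
t7 = t0 AND t5 = HIGH AND LOW = LOW
t8 = d NOR t0 = LOW NOR HIGH = LOW
t10 = t1 NOR t8 = LOW NOR LOW = HIGH
t11 = t0 OR t3 = HIGH OR HIGH = HIGH

t5 = LOW  t7 = LOW  t10 = HIGH  t11 = HIGH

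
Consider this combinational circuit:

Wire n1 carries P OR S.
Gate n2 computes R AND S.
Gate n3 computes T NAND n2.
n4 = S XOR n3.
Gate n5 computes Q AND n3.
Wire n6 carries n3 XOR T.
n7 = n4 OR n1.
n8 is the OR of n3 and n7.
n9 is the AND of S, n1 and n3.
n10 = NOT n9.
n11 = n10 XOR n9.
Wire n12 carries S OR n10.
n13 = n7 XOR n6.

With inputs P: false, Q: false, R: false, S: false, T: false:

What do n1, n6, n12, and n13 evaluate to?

n1 = P OR S = false OR false = false
n2 = R AND S = false AND false = false
n3 = T NAND n2 = false NAND false = true
n4 = S XOR n3 = false XOR true = true
n6 = n3 XOR T = true XOR false = true
n7 = n4 OR n1 = true OR false = true
n9 = S AND n1 AND n3 = false AND false AND true = false
n10 = NOT n9 = NOT false = true
n12 = S OR n10 = false OR true = true
n13 = n7 XOR n6 = true XOR true = false

n1 = false, n6 = true, n12 = true, n13 = false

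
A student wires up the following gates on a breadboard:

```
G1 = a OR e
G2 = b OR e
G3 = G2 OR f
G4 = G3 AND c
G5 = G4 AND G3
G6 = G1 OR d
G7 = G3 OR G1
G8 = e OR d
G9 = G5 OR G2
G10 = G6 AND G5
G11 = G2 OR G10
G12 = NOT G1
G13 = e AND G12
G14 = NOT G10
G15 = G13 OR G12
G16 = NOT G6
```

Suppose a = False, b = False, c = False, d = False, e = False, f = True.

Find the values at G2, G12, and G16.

G2 = False  G12 = True  G16 = True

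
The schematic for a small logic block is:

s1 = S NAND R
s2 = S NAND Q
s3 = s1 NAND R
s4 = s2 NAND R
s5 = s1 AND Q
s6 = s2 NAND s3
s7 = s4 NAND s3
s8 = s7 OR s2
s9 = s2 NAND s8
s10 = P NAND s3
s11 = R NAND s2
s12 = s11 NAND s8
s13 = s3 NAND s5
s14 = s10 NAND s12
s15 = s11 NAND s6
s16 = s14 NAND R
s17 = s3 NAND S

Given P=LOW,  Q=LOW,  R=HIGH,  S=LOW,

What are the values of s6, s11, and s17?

s1 = S NAND R = LOW NAND HIGH = HIGH
s2 = S NAND Q = LOW NAND LOW = HIGH
s3 = s1 NAND R = HIGH NAND HIGH = LOW
s6 = s2 NAND s3 = HIGH NAND LOW = HIGH
s11 = R NAND s2 = HIGH NAND HIGH = LOW
s17 = s3 NAND S = LOW NAND LOW = HIGH

s6 = HIGH, s11 = LOW, s17 = HIGH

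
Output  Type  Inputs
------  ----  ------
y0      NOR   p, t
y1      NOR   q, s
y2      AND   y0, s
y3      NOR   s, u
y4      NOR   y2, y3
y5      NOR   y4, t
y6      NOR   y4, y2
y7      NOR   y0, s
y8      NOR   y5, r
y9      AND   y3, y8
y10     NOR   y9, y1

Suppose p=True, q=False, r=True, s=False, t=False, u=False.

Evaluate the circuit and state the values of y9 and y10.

y9 = False  y10 = False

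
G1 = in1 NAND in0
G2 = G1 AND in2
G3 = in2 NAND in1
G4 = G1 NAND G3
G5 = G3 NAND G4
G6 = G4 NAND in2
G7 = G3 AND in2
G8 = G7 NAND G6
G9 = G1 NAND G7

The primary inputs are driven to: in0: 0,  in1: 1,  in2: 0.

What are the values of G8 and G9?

G8 = 1; G9 = 1

G1 = in1 NAND in0 = 1 NAND 0 = 1
G3 = in2 NAND in1 = 0 NAND 1 = 1
G4 = G1 NAND G3 = 1 NAND 1 = 0
G6 = G4 NAND in2 = 0 NAND 0 = 1
G7 = G3 AND in2 = 1 AND 0 = 0
G8 = G7 NAND G6 = 0 NAND 1 = 1
G9 = G1 NAND G7 = 1 NAND 0 = 1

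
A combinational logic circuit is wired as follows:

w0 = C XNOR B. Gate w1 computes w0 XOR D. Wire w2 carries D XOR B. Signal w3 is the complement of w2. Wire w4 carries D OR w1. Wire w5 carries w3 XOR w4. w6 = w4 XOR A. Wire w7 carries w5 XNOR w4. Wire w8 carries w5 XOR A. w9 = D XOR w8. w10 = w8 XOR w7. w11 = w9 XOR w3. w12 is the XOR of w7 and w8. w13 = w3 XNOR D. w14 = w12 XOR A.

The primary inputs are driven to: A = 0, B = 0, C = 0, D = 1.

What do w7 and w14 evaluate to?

w7 = 1; w14 = 0

w0 = C XNOR B = 0 XNOR 0 = 1
w1 = w0 XOR D = 1 XOR 1 = 0
w2 = D XOR B = 1 XOR 0 = 1
w3 = NOT w2 = NOT 1 = 0
w4 = D OR w1 = 1 OR 0 = 1
w5 = w3 XOR w4 = 0 XOR 1 = 1
w7 = w5 XNOR w4 = 1 XNOR 1 = 1
w8 = w5 XOR A = 1 XOR 0 = 1
w12 = w7 XOR w8 = 1 XOR 1 = 0
w14 = w12 XOR A = 0 XOR 0 = 0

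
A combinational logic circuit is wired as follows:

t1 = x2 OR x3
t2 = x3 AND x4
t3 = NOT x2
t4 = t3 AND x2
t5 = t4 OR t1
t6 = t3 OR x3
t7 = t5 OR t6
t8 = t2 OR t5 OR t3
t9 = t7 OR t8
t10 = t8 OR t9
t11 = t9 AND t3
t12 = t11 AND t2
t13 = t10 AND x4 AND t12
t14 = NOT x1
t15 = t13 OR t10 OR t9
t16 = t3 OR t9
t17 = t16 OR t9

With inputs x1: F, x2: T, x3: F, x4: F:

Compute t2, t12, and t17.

t1 = x2 OR x3 = T OR F = T
t2 = x3 AND x4 = F AND F = F
t3 = NOT x2 = NOT T = F
t4 = t3 AND x2 = F AND T = F
t5 = t4 OR t1 = F OR T = T
t6 = t3 OR x3 = F OR F = F
t7 = t5 OR t6 = T OR F = T
t8 = t2 OR t5 OR t3 = F OR T OR F = T
t9 = t7 OR t8 = T OR T = T
t11 = t9 AND t3 = T AND F = F
t12 = t11 AND t2 = F AND F = F
t16 = t3 OR t9 = F OR T = T
t17 = t16 OR t9 = T OR T = T

t2 = F, t12 = F, t17 = T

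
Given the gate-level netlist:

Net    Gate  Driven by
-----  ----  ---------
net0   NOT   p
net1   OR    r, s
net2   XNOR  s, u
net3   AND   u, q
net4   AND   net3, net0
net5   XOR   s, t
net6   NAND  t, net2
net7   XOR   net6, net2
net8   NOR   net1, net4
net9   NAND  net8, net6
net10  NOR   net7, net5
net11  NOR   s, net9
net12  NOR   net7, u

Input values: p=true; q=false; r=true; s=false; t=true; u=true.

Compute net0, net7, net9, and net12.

net0 = false  net7 = true  net9 = true  net12 = false

net0 = NOT p = NOT true = false
net1 = r OR s = true OR false = true
net2 = s XNOR u = false XNOR true = false
net3 = u AND q = true AND false = false
net4 = net3 AND net0 = false AND false = false
net6 = t NAND net2 = true NAND false = true
net7 = net6 XOR net2 = true XOR false = true
net8 = net1 NOR net4 = true NOR false = false
net9 = net8 NAND net6 = false NAND true = true
net12 = net7 NOR u = true NOR true = false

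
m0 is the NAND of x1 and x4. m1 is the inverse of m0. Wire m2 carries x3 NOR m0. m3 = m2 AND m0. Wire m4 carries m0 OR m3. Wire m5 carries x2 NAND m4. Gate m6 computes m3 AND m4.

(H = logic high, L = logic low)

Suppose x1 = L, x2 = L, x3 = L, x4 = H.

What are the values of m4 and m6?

m4 = H, m6 = L

m0 = x1 NAND x4 = L NAND H = H
m2 = x3 NOR m0 = L NOR H = L
m3 = m2 AND m0 = L AND H = L
m4 = m0 OR m3 = H OR L = H
m6 = m3 AND m4 = L AND H = L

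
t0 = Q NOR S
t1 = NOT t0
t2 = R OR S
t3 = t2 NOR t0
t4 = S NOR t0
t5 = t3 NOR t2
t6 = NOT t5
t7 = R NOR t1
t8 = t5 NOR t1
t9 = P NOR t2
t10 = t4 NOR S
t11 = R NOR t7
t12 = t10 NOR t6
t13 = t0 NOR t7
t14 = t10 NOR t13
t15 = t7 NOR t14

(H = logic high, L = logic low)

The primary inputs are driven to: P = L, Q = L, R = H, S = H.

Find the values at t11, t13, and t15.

t0 = Q NOR S = L NOR H = L
t1 = NOT t0 = NOT L = H
t4 = S NOR t0 = H NOR L = L
t7 = R NOR t1 = H NOR H = L
t10 = t4 NOR S = L NOR H = L
t11 = R NOR t7 = H NOR L = L
t13 = t0 NOR t7 = L NOR L = H
t14 = t10 NOR t13 = L NOR H = L
t15 = t7 NOR t14 = L NOR L = H

t11 = L, t13 = H, t15 = H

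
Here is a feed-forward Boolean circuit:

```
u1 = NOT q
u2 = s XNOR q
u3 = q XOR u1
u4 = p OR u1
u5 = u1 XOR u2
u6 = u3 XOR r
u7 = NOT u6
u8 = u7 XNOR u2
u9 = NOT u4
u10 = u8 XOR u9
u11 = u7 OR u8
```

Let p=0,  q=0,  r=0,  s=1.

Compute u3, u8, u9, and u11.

u3 = 1; u8 = 1; u9 = 0; u11 = 1

u1 = NOT q = NOT 0 = 1
u2 = s XNOR q = 1 XNOR 0 = 0
u3 = q XOR u1 = 0 XOR 1 = 1
u4 = p OR u1 = 0 OR 1 = 1
u6 = u3 XOR r = 1 XOR 0 = 1
u7 = NOT u6 = NOT 1 = 0
u8 = u7 XNOR u2 = 0 XNOR 0 = 1
u9 = NOT u4 = NOT 1 = 0
u11 = u7 OR u8 = 0 OR 1 = 1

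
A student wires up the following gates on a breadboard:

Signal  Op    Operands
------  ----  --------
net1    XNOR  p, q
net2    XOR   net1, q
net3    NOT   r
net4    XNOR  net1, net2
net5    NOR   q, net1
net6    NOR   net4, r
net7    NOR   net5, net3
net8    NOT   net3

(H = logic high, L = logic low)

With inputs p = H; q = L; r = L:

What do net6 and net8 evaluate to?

net6 = L; net8 = L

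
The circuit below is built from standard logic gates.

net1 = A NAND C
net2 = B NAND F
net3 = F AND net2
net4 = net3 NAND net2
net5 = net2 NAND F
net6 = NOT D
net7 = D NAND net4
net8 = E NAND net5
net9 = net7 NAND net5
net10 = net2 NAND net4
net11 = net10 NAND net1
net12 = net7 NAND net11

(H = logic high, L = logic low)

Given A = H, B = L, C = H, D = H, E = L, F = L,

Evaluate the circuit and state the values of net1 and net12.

net1 = L, net12 = H

net1 = A NAND C = H NAND H = L
net2 = B NAND F = L NAND L = H
net3 = F AND net2 = L AND H = L
net4 = net3 NAND net2 = L NAND H = H
net7 = D NAND net4 = H NAND H = L
net10 = net2 NAND net4 = H NAND H = L
net11 = net10 NAND net1 = L NAND L = H
net12 = net7 NAND net11 = L NAND H = H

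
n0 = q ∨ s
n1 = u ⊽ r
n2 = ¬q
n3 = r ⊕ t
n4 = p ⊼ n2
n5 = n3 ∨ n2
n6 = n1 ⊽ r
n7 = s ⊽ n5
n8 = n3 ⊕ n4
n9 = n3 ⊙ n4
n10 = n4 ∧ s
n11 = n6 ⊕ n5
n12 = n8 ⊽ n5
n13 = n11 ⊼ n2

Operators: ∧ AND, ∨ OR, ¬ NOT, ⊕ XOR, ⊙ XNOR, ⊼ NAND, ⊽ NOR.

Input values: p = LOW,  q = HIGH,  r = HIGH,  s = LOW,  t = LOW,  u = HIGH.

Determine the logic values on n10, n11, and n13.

n1 = u NOR r = HIGH NOR HIGH = LOW
n2 = NOT q = NOT HIGH = LOW
n3 = r XOR t = HIGH XOR LOW = HIGH
n4 = p NAND n2 = LOW NAND LOW = HIGH
n5 = n3 OR n2 = HIGH OR LOW = HIGH
n6 = n1 NOR r = LOW NOR HIGH = LOW
n10 = n4 AND s = HIGH AND LOW = LOW
n11 = n6 XOR n5 = LOW XOR HIGH = HIGH
n13 = n11 NAND n2 = HIGH NAND LOW = HIGH

n10 = LOW; n11 = HIGH; n13 = HIGH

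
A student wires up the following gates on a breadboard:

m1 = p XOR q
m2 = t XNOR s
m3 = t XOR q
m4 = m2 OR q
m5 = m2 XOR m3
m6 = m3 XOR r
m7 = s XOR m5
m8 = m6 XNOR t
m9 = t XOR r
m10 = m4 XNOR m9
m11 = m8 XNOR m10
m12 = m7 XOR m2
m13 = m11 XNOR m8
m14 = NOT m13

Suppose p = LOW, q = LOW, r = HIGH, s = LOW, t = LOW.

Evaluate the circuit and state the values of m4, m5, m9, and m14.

m2 = t XNOR s = LOW XNOR LOW = HIGH
m3 = t XOR q = LOW XOR LOW = LOW
m4 = m2 OR q = HIGH OR LOW = HIGH
m5 = m2 XOR m3 = HIGH XOR LOW = HIGH
m6 = m3 XOR r = LOW XOR HIGH = HIGH
m8 = m6 XNOR t = HIGH XNOR LOW = LOW
m9 = t XOR r = LOW XOR HIGH = HIGH
m10 = m4 XNOR m9 = HIGH XNOR HIGH = HIGH
m11 = m8 XNOR m10 = LOW XNOR HIGH = LOW
m13 = m11 XNOR m8 = LOW XNOR LOW = HIGH
m14 = NOT m13 = NOT HIGH = LOW

m4 = HIGH  m5 = HIGH  m9 = HIGH  m14 = LOW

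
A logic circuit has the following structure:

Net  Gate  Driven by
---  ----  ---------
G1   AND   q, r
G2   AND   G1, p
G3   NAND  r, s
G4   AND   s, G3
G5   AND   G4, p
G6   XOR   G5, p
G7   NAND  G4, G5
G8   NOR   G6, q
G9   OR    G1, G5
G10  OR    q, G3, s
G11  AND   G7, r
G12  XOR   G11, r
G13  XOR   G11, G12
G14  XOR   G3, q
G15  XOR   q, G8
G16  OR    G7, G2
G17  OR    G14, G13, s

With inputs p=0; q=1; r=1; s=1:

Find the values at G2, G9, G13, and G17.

G2 = 0, G9 = 1, G13 = 1, G17 = 1

G1 = q AND r = 1 AND 1 = 1
G2 = G1 AND p = 1 AND 0 = 0
G3 = r NAND s = 1 NAND 1 = 0
G4 = s AND G3 = 1 AND 0 = 0
G5 = G4 AND p = 0 AND 0 = 0
G7 = G4 NAND G5 = 0 NAND 0 = 1
G9 = G1 OR G5 = 1 OR 0 = 1
G11 = G7 AND r = 1 AND 1 = 1
G12 = G11 XOR r = 1 XOR 1 = 0
G13 = G11 XOR G12 = 1 XOR 0 = 1
G14 = G3 XOR q = 0 XOR 1 = 1
G17 = G14 OR G13 OR s = 1 OR 1 OR 1 = 1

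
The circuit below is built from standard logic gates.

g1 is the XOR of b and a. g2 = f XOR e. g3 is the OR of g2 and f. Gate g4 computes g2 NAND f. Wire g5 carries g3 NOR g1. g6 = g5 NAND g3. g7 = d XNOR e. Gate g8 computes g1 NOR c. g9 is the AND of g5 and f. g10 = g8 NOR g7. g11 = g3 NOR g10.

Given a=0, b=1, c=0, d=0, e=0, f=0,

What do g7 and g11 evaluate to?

g7 = 1, g11 = 1

g1 = b XOR a = 1 XOR 0 = 1
g2 = f XOR e = 0 XOR 0 = 0
g3 = g2 OR f = 0 OR 0 = 0
g7 = d XNOR e = 0 XNOR 0 = 1
g8 = g1 NOR c = 1 NOR 0 = 0
g10 = g8 NOR g7 = 0 NOR 1 = 0
g11 = g3 NOR g10 = 0 NOR 0 = 1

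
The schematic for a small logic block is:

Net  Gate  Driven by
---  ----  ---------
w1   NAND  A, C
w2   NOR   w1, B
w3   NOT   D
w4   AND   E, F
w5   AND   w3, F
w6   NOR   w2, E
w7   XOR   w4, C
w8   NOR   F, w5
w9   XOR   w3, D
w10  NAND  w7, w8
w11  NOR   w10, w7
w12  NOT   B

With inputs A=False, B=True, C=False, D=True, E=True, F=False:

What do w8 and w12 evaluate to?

w8 = True; w12 = False

w3 = NOT D = NOT True = False
w5 = w3 AND F = False AND False = False
w8 = F NOR w5 = False NOR False = True
w12 = NOT B = NOT True = False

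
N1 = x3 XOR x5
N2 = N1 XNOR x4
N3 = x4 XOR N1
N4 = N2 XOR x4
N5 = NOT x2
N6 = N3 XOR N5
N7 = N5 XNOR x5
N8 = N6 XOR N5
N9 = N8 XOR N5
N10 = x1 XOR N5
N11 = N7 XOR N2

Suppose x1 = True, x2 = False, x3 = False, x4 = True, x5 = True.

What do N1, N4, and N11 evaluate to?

N1 = True, N4 = False, N11 = False

N1 = x3 XOR x5 = False XOR True = True
N2 = N1 XNOR x4 = True XNOR True = True
N4 = N2 XOR x4 = True XOR True = False
N5 = NOT x2 = NOT False = True
N7 = N5 XNOR x5 = True XNOR True = True
N11 = N7 XOR N2 = True XOR True = False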